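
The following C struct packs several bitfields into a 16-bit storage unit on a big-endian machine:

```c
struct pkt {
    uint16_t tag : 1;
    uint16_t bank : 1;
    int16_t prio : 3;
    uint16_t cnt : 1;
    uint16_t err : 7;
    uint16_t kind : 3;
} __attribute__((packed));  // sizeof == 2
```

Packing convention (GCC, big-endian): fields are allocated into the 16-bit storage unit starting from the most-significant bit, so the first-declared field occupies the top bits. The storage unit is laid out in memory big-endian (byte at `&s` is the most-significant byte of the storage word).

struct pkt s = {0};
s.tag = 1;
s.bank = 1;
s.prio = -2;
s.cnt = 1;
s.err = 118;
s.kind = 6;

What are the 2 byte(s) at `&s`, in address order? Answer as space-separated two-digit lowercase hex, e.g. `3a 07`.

f7 b6

tag:1 = 1 → 0x1 << 15 → word 0x8000
bank:1 = 1 → 0x1 << 14 → word 0xc000
prio:3 = -2 → 0x6 << 11 → word 0xf000
cnt:1 = 1 → 0x1 << 10 → word 0xf400
err:7 = 118 → 0x76 << 3 → word 0xf7b0
kind:3 = 6 → 0x6 << 0 → word 0xf7b6
word = 0xf7b6 → big-endian bytes:
  [0]=0xf7  [1]=0xb6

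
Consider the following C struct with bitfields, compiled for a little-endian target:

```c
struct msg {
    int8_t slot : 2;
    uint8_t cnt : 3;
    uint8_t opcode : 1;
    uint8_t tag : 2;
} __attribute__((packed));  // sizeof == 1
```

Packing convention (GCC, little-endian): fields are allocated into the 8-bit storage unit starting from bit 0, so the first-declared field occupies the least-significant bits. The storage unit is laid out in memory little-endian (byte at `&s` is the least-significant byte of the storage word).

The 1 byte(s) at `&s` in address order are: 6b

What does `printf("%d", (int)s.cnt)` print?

2

[0]=0x6b (little-endian) → word 0x6b
slot:2 @ bit 0 → (0x6b>>0)&0x3 = 0x3
cnt:3 @ bit 2 → (0x6b>>2)&0x7 = 0x2  ←
opcode:1 @ bit 5 → (0x6b>>5)&0x1 = 0x1
tag:2 @ bit 6 → (0x6b>>6)&0x3 = 0x1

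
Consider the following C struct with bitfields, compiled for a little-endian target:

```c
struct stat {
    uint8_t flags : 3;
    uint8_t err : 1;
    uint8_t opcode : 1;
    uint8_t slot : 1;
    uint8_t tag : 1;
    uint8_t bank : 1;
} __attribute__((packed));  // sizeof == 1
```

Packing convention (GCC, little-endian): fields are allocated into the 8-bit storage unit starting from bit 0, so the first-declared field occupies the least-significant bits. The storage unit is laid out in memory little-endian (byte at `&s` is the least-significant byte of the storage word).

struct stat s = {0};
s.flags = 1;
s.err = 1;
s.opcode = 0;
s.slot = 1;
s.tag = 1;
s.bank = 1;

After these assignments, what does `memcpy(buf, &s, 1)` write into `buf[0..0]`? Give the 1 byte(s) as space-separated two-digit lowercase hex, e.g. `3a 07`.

e9

[0+:3] flags=1 & 0x7 = 0x1; word=0x01
[3+:1] err=1 & 0x1 = 0x1; word=0x09
[4+:1] opcode=0 & 0x1 = 0x0; word=0x09
[5+:1] slot=1 & 0x1 = 0x1; word=0x29
[6+:1] tag=1 & 0x1 = 0x1; word=0x69
[7+:1] bank=1 & 0x1 = 0x1; word=0xe9
word = 0xe9 → little-endian bytes:
  [0]=0xe9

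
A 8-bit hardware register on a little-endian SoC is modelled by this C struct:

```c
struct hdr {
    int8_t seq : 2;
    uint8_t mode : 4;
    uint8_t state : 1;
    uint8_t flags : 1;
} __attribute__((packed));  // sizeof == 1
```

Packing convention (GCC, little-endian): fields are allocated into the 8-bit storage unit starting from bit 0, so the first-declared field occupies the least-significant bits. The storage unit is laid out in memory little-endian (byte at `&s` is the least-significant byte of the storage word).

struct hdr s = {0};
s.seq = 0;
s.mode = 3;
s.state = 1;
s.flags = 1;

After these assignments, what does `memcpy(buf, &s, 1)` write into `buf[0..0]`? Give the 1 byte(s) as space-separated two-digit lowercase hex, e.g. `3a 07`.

cc

[0+:2] seq=0 & 0x3 = 0x0; word=0x00
[2+:4] mode=3 & 0xf = 0x3; word=0x0c
[6+:1] state=1 & 0x1 = 0x1; word=0x4c
[7+:1] flags=1 & 0x1 = 0x1; word=0xcc
word = 0xcc → little-endian bytes:
  [0]=0xcc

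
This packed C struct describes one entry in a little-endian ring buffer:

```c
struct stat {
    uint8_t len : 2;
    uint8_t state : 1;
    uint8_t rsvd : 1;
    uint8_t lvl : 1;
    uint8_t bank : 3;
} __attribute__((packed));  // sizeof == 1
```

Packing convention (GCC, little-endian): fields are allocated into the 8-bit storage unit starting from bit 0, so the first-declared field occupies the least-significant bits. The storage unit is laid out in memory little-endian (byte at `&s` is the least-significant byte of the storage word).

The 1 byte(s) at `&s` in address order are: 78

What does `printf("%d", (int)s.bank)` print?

[0]=0x78 (little-endian) → word 0x78
len [0+:2] = (word>>0) & 0x3 = 0
state [2+:1] = (word>>2) & 0x1 = 0
rsvd [3+:1] = (word>>3) & 0x1 = 1
lvl [4+:1] = (word>>4) & 0x1 = 1
bank [5+:3] = (word>>5) & 0x7 = 3  ←

3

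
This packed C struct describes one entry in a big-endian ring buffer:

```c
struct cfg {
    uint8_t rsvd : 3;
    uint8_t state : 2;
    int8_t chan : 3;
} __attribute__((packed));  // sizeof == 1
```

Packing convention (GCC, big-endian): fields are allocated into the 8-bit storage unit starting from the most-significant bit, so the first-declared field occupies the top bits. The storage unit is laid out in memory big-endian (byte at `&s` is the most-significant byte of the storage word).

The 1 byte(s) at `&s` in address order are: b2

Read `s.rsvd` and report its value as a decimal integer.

5

[0]=0xb2 (big-endian) → word 0xb2
rsvd [5+:3] = (word>>5) & 0x7 = 5  ←
state [3+:2] = (word>>3) & 0x3 = 2
chan [0+:3] = (word>>0) & 0x7 = 2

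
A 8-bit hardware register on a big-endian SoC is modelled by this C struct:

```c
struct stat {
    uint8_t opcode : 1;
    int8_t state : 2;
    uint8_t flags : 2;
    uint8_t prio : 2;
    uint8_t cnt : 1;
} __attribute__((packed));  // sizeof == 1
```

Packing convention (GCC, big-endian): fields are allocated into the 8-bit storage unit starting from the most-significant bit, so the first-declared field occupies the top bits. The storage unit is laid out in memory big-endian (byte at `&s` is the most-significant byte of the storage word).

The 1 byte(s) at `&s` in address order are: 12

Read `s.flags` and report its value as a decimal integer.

2

[0]=0x12 (big-endian) → word 0x12
opcode:1 @ bit 7 → (0x12>>7)&0x1 = 0x0
state:2 @ bit 5 → (0x12>>5)&0x3 = 0x0
flags:2 @ bit 3 → (0x12>>3)&0x3 = 0x2  ←
prio:2 @ bit 1 → (0x12>>1)&0x3 = 0x1
cnt:1 @ bit 0 → (0x12>>0)&0x1 = 0x0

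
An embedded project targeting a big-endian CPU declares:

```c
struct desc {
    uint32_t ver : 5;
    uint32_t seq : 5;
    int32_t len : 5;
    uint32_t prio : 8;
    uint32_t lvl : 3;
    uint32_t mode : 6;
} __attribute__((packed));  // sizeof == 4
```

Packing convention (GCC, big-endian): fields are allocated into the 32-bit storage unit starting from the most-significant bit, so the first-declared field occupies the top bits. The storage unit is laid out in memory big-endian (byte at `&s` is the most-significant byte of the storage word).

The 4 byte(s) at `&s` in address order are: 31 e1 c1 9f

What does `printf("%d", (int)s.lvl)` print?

6

[0]=0x31 [1]=0xe1 [2]=0xc1 [3]=0x9f (big-endian) → word 0x31e1c19f
ver [27+:5] = (word>>27) & 0x1f = 6
seq [22+:5] = (word>>22) & 0x1f = 7
len [17+:5] = (word>>17) & 0x1f = 16
prio [9+:8] = (word>>9) & 0xff = 224
lvl [6+:3] = (word>>6) & 0x7 = 6  ←
mode [0+:6] = (word>>0) & 0x3f = 31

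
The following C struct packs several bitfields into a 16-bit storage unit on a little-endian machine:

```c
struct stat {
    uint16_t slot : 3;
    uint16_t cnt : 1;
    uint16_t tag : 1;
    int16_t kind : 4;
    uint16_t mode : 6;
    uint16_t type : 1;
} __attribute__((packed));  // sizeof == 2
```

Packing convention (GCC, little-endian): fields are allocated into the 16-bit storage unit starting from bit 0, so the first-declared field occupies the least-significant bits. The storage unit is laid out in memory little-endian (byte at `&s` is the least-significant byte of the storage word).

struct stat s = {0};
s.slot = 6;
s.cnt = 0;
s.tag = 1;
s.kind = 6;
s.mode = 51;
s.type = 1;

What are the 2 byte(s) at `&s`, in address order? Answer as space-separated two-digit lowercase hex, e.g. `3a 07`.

[0+:3] slot=6 & 0x7 = 0x6; word=0x0006
[3+:1] cnt=0 & 0x1 = 0x0; word=0x0006
[4+:1] tag=1 & 0x1 = 0x1; word=0x0016
[5+:4] kind=6 & 0xf = 0x6; word=0x00d6
[9+:6] mode=51 & 0x3f = 0x33; word=0x66d6
[15+:1] type=1 & 0x1 = 0x1; word=0xe6d6
word = 0xe6d6 → little-endian bytes:
  [0]=0xd6  [1]=0xe6

d6 e6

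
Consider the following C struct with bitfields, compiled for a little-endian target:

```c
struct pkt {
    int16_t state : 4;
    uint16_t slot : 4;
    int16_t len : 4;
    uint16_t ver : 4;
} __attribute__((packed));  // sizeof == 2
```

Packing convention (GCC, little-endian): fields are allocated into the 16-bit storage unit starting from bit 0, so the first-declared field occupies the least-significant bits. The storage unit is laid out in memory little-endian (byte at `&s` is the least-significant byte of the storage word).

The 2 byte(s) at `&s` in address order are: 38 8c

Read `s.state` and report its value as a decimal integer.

[0]=0x38 [1]=0x8c (little-endian) → word 0x8c38
state [0+:4] = (word>>0) & 0xf = 8  ←
slot [4+:4] = (word>>4) & 0xf = 3
len [8+:4] = (word>>8) & 0xf = 12
ver [12+:4] = (word>>12) & 0xf = 8
state signed 4b, MSB=1: 8 - 16 = -8

-8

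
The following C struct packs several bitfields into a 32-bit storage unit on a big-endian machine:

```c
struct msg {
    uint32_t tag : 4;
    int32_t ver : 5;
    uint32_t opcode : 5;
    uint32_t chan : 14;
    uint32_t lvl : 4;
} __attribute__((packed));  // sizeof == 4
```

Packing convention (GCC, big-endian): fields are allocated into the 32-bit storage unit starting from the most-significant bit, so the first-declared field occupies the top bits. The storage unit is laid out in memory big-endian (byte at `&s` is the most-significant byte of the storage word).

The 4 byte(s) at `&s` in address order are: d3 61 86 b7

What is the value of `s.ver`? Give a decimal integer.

6

[0]=0xd3 [1]=0x61 [2]=0x86 [3]=0xb7 (big-endian) → word 0xd36186b7
tag:4 @ bit 28 → (0xd36186b7>>28)&0xf = 0xd
ver:5 @ bit 23 → (0xd36186b7>>23)&0x1f = 0x6  ←
opcode:5 @ bit 18 → (0xd36186b7>>18)&0x1f = 0x18
chan:14 @ bit 4 → (0xd36186b7>>4)&0x3fff = 0x186b
lvl:4 @ bit 0 → (0xd36186b7>>0)&0xf = 0x7
ver signed 5b, MSB=0: value = 6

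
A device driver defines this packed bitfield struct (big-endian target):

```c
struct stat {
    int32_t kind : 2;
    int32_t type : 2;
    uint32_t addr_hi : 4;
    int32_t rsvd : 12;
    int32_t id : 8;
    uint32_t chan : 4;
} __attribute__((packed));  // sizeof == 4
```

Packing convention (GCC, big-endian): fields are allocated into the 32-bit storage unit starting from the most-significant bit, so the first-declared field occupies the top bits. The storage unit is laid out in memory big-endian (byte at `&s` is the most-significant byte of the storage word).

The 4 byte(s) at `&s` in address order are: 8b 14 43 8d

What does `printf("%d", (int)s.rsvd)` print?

324

[0]=0x8b [1]=0x14 [2]=0x43 [3]=0x8d (big-endian) → word 0x8b14438d
kind:2 @ bit 30 → (0x8b14438d>>30)&0x3 = 0x2
type:2 @ bit 28 → (0x8b14438d>>28)&0x3 = 0x0
addr_hi:4 @ bit 24 → (0x8b14438d>>24)&0xf = 0xb
rsvd:12 @ bit 12 → (0x8b14438d>>12)&0xfff = 0x144  ←
id:8 @ bit 4 → (0x8b14438d>>4)&0xff = 0x38
chan:4 @ bit 0 → (0x8b14438d>>0)&0xf = 0xd
rsvd signed 12b, MSB=0: value = 324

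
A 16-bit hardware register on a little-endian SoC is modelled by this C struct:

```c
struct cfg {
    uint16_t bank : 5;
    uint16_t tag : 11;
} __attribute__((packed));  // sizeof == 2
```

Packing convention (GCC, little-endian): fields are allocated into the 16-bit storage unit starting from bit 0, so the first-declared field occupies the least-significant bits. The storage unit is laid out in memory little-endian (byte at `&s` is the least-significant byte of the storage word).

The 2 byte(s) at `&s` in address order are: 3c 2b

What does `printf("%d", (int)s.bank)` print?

28

[0]=0x3c [1]=0x2b (little-endian) → word 0x2b3c
bank [0+:5] = (word>>0) & 0x1f = 28  ←
tag [5+:11] = (word>>5) & 0x7ff = 345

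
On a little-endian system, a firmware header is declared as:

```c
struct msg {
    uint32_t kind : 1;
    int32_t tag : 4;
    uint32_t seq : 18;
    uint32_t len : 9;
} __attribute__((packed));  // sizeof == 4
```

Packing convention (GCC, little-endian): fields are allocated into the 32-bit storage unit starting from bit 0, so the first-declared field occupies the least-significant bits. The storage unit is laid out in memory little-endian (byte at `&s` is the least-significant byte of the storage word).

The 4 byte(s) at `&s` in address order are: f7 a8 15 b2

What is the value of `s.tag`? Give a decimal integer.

-5

[0]=0xf7 [1]=0xa8 [2]=0x15 [3]=0xb2 (little-endian) → word 0xb215a8f7
kind [0+:1] = (word>>0) & 0x1 = 1
tag [1+:4] = (word>>1) & 0xf = 11  ←
seq [5+:18] = (word>>5) & 0x3ffff = 44359
len [23+:9] = (word>>23) & 0x1ff = 356
tag signed 4b, MSB=1: 11 - 16 = -5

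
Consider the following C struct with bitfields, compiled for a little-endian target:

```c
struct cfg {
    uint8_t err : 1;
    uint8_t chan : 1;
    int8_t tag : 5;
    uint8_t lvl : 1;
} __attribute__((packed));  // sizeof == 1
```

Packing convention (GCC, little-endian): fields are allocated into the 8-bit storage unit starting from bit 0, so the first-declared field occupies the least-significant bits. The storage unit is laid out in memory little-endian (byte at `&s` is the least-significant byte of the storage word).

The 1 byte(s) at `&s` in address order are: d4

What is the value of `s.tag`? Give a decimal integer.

-11

[0]=0xd4 (little-endian) → word 0xd4
err:1 @ bit 0 → (0xd4>>0)&0x1 = 0x0
chan:1 @ bit 1 → (0xd4>>1)&0x1 = 0x0
tag:5 @ bit 2 → (0xd4>>2)&0x1f = 0x15  ←
lvl:1 @ bit 7 → (0xd4>>7)&0x1 = 0x1
tag signed 5b, MSB=1: 21 - 32 = -11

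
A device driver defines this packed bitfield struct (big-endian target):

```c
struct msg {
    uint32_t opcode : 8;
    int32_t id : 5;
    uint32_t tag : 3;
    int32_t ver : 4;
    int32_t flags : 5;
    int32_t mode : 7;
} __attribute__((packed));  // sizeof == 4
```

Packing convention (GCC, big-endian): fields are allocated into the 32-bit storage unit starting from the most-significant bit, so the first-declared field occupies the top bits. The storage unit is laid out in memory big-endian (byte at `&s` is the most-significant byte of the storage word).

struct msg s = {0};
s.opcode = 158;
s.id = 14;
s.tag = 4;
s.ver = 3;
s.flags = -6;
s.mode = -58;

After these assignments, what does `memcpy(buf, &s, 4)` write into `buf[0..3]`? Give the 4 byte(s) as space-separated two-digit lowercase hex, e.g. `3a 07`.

[24+:8] opcode=158 & 0xff = 0x9e; word=0x9e000000
[19+:5] id=14 & 0x1f = 0xe; word=0x9e700000
[16+:3] tag=4 & 0x7 = 0x4; word=0x9e740000
[12+:4] ver=3 & 0xf = 0x3; word=0x9e743000
[7+:5] flags=-6 & 0x1f = 0x1a; word=0x9e743d00
[0+:7] mode=-58 & 0x7f = 0x46; word=0x9e743d46
word = 0x9e743d46 → big-endian bytes:
  [0]=0x9e  [1]=0x74  [2]=0x3d  [3]=0x46

9e 74 3d 46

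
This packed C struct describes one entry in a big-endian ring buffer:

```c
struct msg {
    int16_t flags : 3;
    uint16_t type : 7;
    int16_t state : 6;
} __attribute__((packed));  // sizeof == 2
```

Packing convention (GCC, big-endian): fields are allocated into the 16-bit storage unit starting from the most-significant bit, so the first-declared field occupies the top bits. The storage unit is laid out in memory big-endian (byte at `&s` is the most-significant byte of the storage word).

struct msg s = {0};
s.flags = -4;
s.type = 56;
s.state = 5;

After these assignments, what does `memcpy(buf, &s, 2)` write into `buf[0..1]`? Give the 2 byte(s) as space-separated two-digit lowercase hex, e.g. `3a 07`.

8e 05

[13+:3] flags=-4 & 0x7 = 0x4; word=0x8000
[6+:7] type=56 & 0x7f = 0x38; word=0x8e00
[0+:6] state=5 & 0x3f = 0x5; word=0x8e05
word = 0x8e05 → big-endian bytes:
  [0]=0x8e  [1]=0x05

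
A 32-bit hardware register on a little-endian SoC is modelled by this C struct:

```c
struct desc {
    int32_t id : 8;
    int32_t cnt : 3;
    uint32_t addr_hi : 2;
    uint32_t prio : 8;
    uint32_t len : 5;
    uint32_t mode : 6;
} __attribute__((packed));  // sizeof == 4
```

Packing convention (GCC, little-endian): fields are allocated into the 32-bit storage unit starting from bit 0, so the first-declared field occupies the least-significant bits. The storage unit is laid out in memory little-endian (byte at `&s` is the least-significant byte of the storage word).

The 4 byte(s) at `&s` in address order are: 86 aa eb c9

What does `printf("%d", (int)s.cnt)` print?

[0]=0x86 [1]=0xaa [2]=0xeb [3]=0xc9 (little-endian) → word 0xc9ebaa86
id [0+:8] = (word>>0) & 0xff = 134
cnt [8+:3] = (word>>8) & 0x7 = 2  ←
addr_hi [11+:2] = (word>>11) & 0x3 = 1
prio [13+:8] = (word>>13) & 0xff = 93
len [21+:5] = (word>>21) & 0x1f = 15
mode [26+:6] = (word>>26) & 0x3f = 50
cnt signed 3b, MSB=0: value = 2

2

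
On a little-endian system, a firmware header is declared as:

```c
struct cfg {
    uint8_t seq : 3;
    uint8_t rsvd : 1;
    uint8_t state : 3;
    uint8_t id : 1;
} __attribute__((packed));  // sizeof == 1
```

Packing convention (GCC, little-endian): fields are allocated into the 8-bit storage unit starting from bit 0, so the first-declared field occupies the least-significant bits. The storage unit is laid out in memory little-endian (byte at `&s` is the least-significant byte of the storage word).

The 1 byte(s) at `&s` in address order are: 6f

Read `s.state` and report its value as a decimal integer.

[0]=0x6f (little-endian) → word 0x6f
seq:3 @ bit 0 → (0x6f>>0)&0x7 = 0x7
rsvd:1 @ bit 3 → (0x6f>>3)&0x1 = 0x1
state:3 @ bit 4 → (0x6f>>4)&0x7 = 0x6  ←
id:1 @ bit 7 → (0x6f>>7)&0x1 = 0x0

6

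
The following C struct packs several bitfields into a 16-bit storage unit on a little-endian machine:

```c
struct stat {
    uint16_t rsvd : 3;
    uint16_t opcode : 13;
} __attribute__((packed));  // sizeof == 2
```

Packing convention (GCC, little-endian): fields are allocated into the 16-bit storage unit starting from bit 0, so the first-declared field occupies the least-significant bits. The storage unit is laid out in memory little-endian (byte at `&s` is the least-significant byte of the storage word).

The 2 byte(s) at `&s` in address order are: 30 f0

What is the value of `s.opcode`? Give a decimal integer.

[0]=0x30 [1]=0xf0 (little-endian) → word 0xf030
rsvd [0+:3] = (word>>0) & 0x7 = 0
opcode [3+:13] = (word>>3) & 0x1fff = 7686  ←

7686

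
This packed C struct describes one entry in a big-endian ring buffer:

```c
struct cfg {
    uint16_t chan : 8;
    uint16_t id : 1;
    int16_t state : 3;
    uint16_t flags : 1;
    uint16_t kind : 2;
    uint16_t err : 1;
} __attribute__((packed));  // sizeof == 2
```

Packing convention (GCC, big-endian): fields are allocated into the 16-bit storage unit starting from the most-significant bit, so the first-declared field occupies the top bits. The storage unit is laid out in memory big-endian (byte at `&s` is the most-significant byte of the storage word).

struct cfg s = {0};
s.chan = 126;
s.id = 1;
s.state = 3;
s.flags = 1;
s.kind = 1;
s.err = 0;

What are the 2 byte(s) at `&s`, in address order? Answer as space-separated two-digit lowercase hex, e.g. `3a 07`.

[8+:8] chan=126 & 0xff = 0x7e; word=0x7e00
[7+:1] id=1 & 0x1 = 0x1; word=0x7e80
[4+:3] state=3 & 0x7 = 0x3; word=0x7eb0
[3+:1] flags=1 & 0x1 = 0x1; word=0x7eb8
[1+:2] kind=1 & 0x3 = 0x1; word=0x7eba
[0+:1] err=0 & 0x1 = 0x0; word=0x7eba
word = 0x7eba → big-endian bytes:
  [0]=0x7e  [1]=0xba

7e ba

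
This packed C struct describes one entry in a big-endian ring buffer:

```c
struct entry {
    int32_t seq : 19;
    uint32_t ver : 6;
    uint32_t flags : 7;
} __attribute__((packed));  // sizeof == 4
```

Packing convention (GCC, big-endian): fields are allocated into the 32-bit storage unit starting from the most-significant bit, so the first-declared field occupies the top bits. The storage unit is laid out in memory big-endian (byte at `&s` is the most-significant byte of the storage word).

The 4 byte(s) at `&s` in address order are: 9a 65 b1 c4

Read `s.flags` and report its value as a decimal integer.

68

[0]=0x9a [1]=0x65 [2]=0xb1 [3]=0xc4 (big-endian) → word 0x9a65b1c4
seq [13+:19] = (word>>13) & 0x7ffff = 316205
ver [7+:6] = (word>>7) & 0x3f = 35
flags [0+:7] = (word>>0) & 0x7f = 68  ←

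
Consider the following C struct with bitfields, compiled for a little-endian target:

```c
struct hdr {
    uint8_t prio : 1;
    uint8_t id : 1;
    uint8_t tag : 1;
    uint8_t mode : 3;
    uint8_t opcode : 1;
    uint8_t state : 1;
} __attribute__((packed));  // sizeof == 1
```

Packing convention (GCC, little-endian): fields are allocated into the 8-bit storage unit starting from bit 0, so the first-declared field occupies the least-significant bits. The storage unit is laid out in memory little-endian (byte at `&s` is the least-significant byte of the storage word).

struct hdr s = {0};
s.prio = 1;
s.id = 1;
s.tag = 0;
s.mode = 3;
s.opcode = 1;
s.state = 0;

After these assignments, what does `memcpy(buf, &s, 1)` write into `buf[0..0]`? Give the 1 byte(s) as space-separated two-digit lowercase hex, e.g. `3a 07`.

prio (1b) val=1 bits=0x1 at bit 0: 0x01
id (1b) val=1 bits=0x1 at bit 1: 0x03
tag (1b) val=0 bits=0x0 at bit 2: 0x03
mode (3b) val=3 bits=0x3 at bit 3: 0x1b
opcode (1b) val=1 bits=0x1 at bit 6: 0x5b
state (1b) val=0 bits=0x0 at bit 7: 0x5b
word = 0x5b → little-endian bytes:
  [0]=0x5b

5b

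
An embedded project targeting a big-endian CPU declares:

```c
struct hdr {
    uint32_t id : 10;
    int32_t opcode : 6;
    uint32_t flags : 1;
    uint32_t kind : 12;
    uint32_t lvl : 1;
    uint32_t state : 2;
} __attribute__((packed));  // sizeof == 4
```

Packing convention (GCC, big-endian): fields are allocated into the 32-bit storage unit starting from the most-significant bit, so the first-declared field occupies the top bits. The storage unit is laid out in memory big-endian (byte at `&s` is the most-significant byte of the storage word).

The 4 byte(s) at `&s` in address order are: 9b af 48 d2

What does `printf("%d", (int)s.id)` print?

[0]=0x9b [1]=0xaf [2]=0x48 [3]=0xd2 (big-endian) → word 0x9baf48d2
id [22+:10] = (word>>22) & 0x3ff = 622  ←
opcode [16+:6] = (word>>16) & 0x3f = 47
flags [15+:1] = (word>>15) & 0x1 = 0
kind [3+:12] = (word>>3) & 0xfff = 2330
lvl [2+:1] = (word>>2) & 0x1 = 0
state [0+:2] = (word>>0) & 0x3 = 2

622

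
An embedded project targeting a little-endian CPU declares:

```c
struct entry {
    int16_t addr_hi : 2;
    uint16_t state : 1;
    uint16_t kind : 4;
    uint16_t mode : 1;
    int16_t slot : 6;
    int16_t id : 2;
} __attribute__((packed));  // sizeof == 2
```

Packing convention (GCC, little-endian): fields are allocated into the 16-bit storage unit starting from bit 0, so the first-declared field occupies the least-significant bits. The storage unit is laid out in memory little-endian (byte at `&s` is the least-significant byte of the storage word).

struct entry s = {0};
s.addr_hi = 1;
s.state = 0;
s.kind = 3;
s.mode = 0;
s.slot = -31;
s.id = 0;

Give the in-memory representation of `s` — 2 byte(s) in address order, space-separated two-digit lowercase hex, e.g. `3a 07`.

addr_hi:2 = 1 → 0x1 << 0 → word 0x0001
state:1 = 0 → 0x0 << 2 → word 0x0001
kind:4 = 3 → 0x3 << 3 → word 0x0019
mode:1 = 0 → 0x0 << 7 → word 0x0019
slot:6 = -31 → 0x21 << 8 → word 0x2119
id:2 = 0 → 0x0 << 14 → word 0x2119
word = 0x2119 → little-endian bytes:
  [0]=0x19  [1]=0x21

19 21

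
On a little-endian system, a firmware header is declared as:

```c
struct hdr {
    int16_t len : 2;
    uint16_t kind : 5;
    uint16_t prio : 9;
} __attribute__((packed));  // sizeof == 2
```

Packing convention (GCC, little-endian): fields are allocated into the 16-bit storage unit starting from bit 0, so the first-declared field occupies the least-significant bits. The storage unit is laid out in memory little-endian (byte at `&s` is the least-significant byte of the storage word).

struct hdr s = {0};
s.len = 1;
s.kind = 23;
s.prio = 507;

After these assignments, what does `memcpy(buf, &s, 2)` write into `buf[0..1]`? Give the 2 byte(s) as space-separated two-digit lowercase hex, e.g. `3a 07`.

len:2 = 1 → 0x1 << 0 → word 0x0001
kind:5 = 23 → 0x17 << 2 → word 0x005d
prio:9 = 507 → 0x1fb << 7 → word 0xfddd
word = 0xfddd → little-endian bytes:
  [0]=0xdd  [1]=0xfd

dd fd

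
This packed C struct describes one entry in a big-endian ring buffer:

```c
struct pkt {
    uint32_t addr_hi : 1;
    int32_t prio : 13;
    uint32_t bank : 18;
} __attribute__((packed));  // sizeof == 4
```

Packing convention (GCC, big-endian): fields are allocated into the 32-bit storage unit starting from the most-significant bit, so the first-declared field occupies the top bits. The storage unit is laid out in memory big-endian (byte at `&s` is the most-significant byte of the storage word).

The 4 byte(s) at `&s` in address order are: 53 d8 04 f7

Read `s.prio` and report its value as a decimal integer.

[0]=0x53 [1]=0xd8 [2]=0x04 [3]=0xf7 (big-endian) → word 0x53d804f7
addr_hi [31+:1] = (word>>31) & 0x1 = 0
prio [18+:13] = (word>>18) & 0x1fff = 5366  ←
bank [0+:18] = (word>>0) & 0x3ffff = 1271
prio signed 13b, MSB=1: 5366 - 8192 = -2826

-2826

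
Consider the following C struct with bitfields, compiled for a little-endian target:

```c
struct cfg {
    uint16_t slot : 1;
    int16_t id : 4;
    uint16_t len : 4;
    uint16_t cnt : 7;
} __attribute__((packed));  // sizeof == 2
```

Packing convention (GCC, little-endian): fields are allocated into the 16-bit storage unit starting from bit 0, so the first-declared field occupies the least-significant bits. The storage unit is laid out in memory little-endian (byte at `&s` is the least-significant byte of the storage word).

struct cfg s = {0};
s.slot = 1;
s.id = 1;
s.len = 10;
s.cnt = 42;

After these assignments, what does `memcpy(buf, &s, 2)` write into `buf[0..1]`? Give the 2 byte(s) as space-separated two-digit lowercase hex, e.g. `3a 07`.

43 55

[0+:1] slot=1 & 0x1 = 0x1; word=0x0001
[1+:4] id=1 & 0xf = 0x1; word=0x0003
[5+:4] len=10 & 0xf = 0xa; word=0x0143
[9+:7] cnt=42 & 0x7f = 0x2a; word=0x5543
word = 0x5543 → little-endian bytes:
  [0]=0x43  [1]=0x55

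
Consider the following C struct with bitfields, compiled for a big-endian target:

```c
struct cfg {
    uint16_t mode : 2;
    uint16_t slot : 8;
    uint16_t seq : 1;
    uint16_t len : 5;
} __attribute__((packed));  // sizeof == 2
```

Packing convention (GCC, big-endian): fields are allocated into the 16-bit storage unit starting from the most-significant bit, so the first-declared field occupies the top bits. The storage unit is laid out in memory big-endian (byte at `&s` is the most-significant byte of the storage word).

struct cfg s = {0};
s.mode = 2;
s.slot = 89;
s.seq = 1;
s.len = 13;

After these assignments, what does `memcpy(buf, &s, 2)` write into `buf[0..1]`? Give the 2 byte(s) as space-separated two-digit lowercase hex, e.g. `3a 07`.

[14+:2] mode=2 & 0x3 = 0x2; word=0x8000
[6+:8] slot=89 & 0xff = 0x59; word=0x9640
[5+:1] seq=1 & 0x1 = 0x1; word=0x9660
[0+:5] len=13 & 0x1f = 0xd; word=0x966d
word = 0x966d → big-endian bytes:
  [0]=0x96  [1]=0x6d

96 6d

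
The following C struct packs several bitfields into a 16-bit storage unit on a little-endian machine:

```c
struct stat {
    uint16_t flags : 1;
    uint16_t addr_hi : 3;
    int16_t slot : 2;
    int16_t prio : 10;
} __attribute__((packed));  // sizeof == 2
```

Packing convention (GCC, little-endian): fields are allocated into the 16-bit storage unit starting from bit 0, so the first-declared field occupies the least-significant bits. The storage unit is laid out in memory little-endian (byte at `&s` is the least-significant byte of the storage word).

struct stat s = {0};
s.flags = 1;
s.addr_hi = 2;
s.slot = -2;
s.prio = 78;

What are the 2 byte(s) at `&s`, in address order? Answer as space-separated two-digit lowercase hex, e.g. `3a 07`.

a5 13

flags (1b) val=1 bits=0x1 at bit 0: 0x0001
addr_hi (3b) val=2 bits=0x2 at bit 1: 0x0005
slot (2b) val=-2 bits=0x2 at bit 4: 0x0025
prio (10b) val=78 bits=0x4e at bit 6: 0x13a5
word = 0x13a5 → little-endian bytes:
  [0]=0xa5  [1]=0x13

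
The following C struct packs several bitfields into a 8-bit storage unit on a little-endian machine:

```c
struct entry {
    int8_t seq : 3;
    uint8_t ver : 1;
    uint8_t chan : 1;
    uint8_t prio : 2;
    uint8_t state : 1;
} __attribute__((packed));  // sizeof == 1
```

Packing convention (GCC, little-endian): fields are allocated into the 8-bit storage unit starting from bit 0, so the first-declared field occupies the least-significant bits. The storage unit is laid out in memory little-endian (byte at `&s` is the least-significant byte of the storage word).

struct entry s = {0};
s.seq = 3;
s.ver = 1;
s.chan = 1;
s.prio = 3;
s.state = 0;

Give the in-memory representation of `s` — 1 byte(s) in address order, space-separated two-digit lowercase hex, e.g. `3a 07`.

[0+:3] seq=3 & 0x7 = 0x3; word=0x03
[3+:1] ver=1 & 0x1 = 0x1; word=0x0b
[4+:1] chan=1 & 0x1 = 0x1; word=0x1b
[5+:2] prio=3 & 0x3 = 0x3; word=0x7b
[7+:1] state=0 & 0x1 = 0x0; word=0x7b
word = 0x7b → little-endian bytes:
  [0]=0x7b

7b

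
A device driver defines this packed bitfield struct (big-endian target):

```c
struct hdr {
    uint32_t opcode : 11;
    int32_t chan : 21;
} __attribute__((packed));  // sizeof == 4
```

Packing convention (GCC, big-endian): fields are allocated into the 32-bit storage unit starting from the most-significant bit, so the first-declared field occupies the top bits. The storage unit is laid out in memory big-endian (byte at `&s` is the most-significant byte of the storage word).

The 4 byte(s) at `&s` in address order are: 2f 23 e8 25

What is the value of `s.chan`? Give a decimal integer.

256037

[0]=0x2f [1]=0x23 [2]=0xe8 [3]=0x25 (big-endian) → word 0x2f23e825
opcode:11 @ bit 21 → (0x2f23e825>>21)&0x7ff = 0x179
chan:21 @ bit 0 → (0x2f23e825>>0)&0x1fffff = 0x3e825  ←
chan signed 21b, MSB=0: value = 256037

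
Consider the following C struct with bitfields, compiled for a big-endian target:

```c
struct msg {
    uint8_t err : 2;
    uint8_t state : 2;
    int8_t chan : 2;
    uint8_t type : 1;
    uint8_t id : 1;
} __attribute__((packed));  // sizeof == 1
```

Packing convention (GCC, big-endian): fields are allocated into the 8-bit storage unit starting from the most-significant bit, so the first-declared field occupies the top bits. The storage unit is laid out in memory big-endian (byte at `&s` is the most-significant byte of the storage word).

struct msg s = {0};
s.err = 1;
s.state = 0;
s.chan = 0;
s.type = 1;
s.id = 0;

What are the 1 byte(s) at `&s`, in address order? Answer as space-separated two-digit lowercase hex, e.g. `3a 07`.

[6+:2] err=1 & 0x3 = 0x1; word=0x40
[4+:2] state=0 & 0x3 = 0x0; word=0x40
[2+:2] chan=0 & 0x3 = 0x0; word=0x40
[1+:1] type=1 & 0x1 = 0x1; word=0x42
[0+:1] id=0 & 0x1 = 0x0; word=0x42
word = 0x42 → big-endian bytes:
  [0]=0x42

42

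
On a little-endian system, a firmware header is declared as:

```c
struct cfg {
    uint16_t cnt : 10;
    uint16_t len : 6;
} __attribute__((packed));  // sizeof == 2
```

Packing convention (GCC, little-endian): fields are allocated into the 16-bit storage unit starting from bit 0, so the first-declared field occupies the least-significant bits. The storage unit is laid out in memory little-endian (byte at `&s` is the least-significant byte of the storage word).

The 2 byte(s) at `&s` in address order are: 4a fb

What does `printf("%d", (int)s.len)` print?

[0]=0x4a [1]=0xfb (little-endian) → word 0xfb4a
cnt [0+:10] = (word>>0) & 0x3ff = 842
len [10+:6] = (word>>10) & 0x3f = 62  ←

62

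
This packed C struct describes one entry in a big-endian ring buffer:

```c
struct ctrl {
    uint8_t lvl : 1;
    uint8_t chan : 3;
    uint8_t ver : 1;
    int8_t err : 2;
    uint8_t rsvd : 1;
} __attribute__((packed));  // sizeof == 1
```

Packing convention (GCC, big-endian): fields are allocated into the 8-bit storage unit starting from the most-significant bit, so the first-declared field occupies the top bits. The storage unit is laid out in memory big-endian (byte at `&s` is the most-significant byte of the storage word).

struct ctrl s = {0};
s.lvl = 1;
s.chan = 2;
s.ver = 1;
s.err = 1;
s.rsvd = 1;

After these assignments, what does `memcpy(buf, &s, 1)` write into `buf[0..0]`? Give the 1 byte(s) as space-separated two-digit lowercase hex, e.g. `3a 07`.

lvl (1b) val=1 bits=0x1 at bit 7: 0x80
chan (3b) val=2 bits=0x2 at bit 4: 0xa0
ver (1b) val=1 bits=0x1 at bit 3: 0xa8
err (2b) val=1 bits=0x1 at bit 1: 0xaa
rsvd (1b) val=1 bits=0x1 at bit 0: 0xab
word = 0xab → big-endian bytes:
  [0]=0xab

ab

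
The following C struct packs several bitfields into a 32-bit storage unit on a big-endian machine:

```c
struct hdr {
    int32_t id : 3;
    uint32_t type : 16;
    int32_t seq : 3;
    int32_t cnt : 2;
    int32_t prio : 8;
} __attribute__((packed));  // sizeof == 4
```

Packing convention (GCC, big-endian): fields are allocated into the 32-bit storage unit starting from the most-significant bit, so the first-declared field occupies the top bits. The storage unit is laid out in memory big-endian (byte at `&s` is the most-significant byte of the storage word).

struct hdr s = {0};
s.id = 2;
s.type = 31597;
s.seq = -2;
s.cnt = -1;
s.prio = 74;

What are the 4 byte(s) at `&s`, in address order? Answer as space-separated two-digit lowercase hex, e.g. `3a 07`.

id:3 = 2 → 0x2 << 29 → word 0x40000000
type:16 = 31597 → 0x7b6d << 13 → word 0x4f6da000
seq:3 = -2 → 0x6 << 10 → word 0x4f6db800
cnt:2 = -1 → 0x3 << 8 → word 0x4f6dbb00
prio:8 = 74 → 0x4a << 0 → word 0x4f6dbb4a
word = 0x4f6dbb4a → big-endian bytes:
  [0]=0x4f  [1]=0x6d  [2]=0xbb  [3]=0x4a

4f 6d bb 4a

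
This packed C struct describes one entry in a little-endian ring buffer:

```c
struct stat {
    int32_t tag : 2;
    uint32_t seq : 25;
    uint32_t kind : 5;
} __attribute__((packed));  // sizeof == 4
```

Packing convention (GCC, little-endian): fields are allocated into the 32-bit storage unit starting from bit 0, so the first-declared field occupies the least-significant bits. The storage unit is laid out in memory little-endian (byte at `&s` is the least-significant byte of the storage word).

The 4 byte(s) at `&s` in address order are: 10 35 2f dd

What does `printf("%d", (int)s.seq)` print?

[0]=0x10 [1]=0x35 [2]=0x2f [3]=0xdd (little-endian) → word 0xdd2f3510
tag:2 @ bit 0 → (0xdd2f3510>>0)&0x3 = 0x0
seq:25 @ bit 2 → (0xdd2f3510>>2)&0x1ffffff = 0x14bcd44  ←
kind:5 @ bit 27 → (0xdd2f3510>>27)&0x1f = 0x1b

21744964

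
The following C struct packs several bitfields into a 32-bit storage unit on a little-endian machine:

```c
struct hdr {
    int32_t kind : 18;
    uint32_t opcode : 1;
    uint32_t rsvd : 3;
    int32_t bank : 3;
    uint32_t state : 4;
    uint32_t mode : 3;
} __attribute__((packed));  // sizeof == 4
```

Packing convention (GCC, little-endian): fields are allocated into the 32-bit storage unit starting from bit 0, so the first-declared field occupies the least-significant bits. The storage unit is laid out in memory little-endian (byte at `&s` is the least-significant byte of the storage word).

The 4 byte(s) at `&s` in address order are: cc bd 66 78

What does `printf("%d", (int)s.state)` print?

[0]=0xcc [1]=0xbd [2]=0x66 [3]=0x78 (little-endian) → word 0x7866bdcc
kind [0+:18] = (word>>0) & 0x3ffff = 179660
opcode [18+:1] = (word>>18) & 0x1 = 1
rsvd [19+:3] = (word>>19) & 0x7 = 4
bank [22+:3] = (word>>22) & 0x7 = 1
state [25+:4] = (word>>25) & 0xf = 12  ←
mode [29+:3] = (word>>29) & 0x7 = 3

12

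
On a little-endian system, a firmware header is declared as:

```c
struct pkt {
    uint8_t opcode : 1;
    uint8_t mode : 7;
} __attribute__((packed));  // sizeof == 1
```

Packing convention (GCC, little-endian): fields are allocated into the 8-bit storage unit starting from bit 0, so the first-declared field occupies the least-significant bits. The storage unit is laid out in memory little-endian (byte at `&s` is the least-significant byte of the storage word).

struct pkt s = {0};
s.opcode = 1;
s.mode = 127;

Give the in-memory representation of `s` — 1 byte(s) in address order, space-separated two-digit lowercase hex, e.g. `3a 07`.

ff

opcode (1b) val=1 bits=0x1 at bit 0: 0x01
mode (7b) val=127 bits=0x7f at bit 1: 0xff
word = 0xff → little-endian bytes:
  [0]=0xff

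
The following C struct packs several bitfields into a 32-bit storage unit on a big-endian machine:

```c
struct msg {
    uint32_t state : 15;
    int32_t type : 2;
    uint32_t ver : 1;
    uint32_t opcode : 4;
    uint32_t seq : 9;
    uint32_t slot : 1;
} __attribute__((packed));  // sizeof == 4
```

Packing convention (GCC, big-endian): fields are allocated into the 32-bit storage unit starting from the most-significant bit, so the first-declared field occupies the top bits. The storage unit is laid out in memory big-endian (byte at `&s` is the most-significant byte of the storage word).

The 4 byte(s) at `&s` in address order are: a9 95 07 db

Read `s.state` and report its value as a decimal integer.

[0]=0xa9 [1]=0x95 [2]=0x07 [3]=0xdb (big-endian) → word 0xa99507db
state:15 @ bit 17 → (0xa99507db>>17)&0x7fff = 0x54ca  ←
type:2 @ bit 15 → (0xa99507db>>15)&0x3 = 0x2
ver:1 @ bit 14 → (0xa99507db>>14)&0x1 = 0x0
opcode:4 @ bit 10 → (0xa99507db>>10)&0xf = 0x1
seq:9 @ bit 1 → (0xa99507db>>1)&0x1ff = 0x1ed
slot:1 @ bit 0 → (0xa99507db>>0)&0x1 = 0x1

21706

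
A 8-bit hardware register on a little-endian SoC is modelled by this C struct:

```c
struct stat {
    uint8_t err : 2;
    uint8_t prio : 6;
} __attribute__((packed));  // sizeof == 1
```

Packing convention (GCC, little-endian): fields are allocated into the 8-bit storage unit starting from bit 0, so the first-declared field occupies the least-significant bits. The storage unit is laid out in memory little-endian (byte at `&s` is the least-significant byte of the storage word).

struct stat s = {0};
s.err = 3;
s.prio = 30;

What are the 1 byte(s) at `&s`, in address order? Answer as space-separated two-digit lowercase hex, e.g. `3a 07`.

7b

err (2b) val=3 bits=0x3 at bit 0: 0x03
prio (6b) val=30 bits=0x1e at bit 2: 0x7b
word = 0x7b → little-endian bytes:
  [0]=0x7b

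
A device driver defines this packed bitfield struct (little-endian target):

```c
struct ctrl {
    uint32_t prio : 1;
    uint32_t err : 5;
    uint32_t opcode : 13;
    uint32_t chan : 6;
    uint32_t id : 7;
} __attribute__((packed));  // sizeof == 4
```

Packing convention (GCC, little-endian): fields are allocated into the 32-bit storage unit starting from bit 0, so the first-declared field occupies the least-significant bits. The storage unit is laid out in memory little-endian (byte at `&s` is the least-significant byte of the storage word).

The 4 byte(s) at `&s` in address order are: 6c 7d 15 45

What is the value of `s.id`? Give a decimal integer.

[0]=0x6c [1]=0x7d [2]=0x15 [3]=0x45 (little-endian) → word 0x45157d6c
prio:1 @ bit 0 → (0x45157d6c>>0)&0x1 = 0x0
err:5 @ bit 1 → (0x45157d6c>>1)&0x1f = 0x16
opcode:13 @ bit 6 → (0x45157d6c>>6)&0x1fff = 0x15f5
chan:6 @ bit 19 → (0x45157d6c>>19)&0x3f = 0x22
id:7 @ bit 25 → (0x45157d6c>>25)&0x7f = 0x22  ←

34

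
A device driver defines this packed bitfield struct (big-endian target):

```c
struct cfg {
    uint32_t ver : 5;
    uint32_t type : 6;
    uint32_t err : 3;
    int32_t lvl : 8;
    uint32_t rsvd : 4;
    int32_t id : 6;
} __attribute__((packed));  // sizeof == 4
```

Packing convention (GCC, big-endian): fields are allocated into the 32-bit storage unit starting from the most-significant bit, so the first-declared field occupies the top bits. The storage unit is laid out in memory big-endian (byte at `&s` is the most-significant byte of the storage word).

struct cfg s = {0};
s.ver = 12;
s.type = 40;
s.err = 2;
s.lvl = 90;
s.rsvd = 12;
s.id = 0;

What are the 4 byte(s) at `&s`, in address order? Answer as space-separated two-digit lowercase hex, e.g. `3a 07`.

[27+:5] ver=12 & 0x1f = 0xc; word=0x60000000
[21+:6] type=40 & 0x3f = 0x28; word=0x65000000
[18+:3] err=2 & 0x7 = 0x2; word=0x65080000
[10+:8] lvl=90 & 0xff = 0x5a; word=0x65096800
[6+:4] rsvd=12 & 0xf = 0xc; word=0x65096b00
[0+:6] id=0 & 0x3f = 0x0; word=0x65096b00
word = 0x65096b00 → big-endian bytes:
  [0]=0x65  [1]=0x09  [2]=0x6b  [3]=0x00

65 09 6b 00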